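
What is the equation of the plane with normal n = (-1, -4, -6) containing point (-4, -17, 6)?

The plane through P with normal n = (a, b, c) satisfies n·(r - P) = 0,
i.e. ax + by + cz = a·x₀ + b·y₀ + c·z₀.
d = (-1)·(-4) + (-4)·(-17) + (-6)·6
  = 4 + 68 - 36
  = 36
Equation: -x - 4y - 6z = 36

-x - 4y - 6z = 36


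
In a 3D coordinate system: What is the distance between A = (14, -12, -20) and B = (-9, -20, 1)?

d = √[(x₂-x₁)² + (y₂-y₁)² + (z₂-z₁)²]
  = √[(-23)² + (-8)² + 21²]
  = √[529 + 64 + 441]
  = √1034
  ≈ 32.16

32.16


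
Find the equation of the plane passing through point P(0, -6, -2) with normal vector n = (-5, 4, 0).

The plane through P with normal n = (a, b, c) satisfies n·(r - P) = 0,
i.e. ax + by + cz = a·x₀ + b·y₀ + c·z₀.
d = (-5)·0 + 4·(-6) + 0·(-2)
  = 0 - 24 + 0
  = -24
Equation: -5x + 4y = -24

-5x + 4y = -24


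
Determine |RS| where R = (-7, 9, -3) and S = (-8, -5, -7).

d = √[(x₂-x₁)² + (y₂-y₁)² + (z₂-z₁)²]
  = √[(-1)² + (-14)² + (-4)²]
  = √[1 + 196 + 16]
  = √213
  ≈ 14.59

14.59


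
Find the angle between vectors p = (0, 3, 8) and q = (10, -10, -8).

p·q = 0·10 + 3·(-10) + 8·(-8) = 0 - 30 - 64 = -94
|p| = √(0² + 3² + 8²) = √73 ≈ 8.544
|q| = √(10² + (-10)² + (-8)²) = √264 ≈ 16.25
cos θ = (p·q)/(|p||q|) = -94/(8.544·16.25) ≈ -0.6771
θ = arccos(-0.6771) ≈ 132.6°

132.6°


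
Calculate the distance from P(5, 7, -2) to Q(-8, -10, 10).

d = √[(x₂-x₁)² + (y₂-y₁)² + (z₂-z₁)²]
  = √[(-13)² + (-17)² + 12²]
  = √[169 + 289 + 144]
  = √602
  ≈ 24.54

24.54


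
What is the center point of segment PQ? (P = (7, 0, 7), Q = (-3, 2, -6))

M = ((x₁+x₂)/2, (y₁+y₂)/2, (z₁+z₂)/2)
  = ((7 - 3)/2, (0 + 2)/2, (7 - 6)/2)
  = (4/2, 2/2, 1/2)
  = (2, 1, 0.5)

(2, 1, 0.5)


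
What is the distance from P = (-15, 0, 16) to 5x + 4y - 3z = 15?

distance = |a·x₀ + b·y₀ + c·z₀ - d| / √(a² + b² + c²)
  = |5·(-15) + 4·0 + (-3)·16 - 15| / √(5² + 4² + (-3)²)
  = |-75 + 0 - 48 - 15| / √(25 + 16 + 9)
  = |-138| / √50
  = 138 / 7.071
  ≈ 19.52

19.52


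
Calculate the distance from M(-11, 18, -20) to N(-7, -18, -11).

d = √[(x₂-x₁)² + (y₂-y₁)² + (z₂-z₁)²]
  = √[4² + (-36)² + 9²]
  = √[16 + 1296 + 81]
  = √1393
  ≈ 37.32

37.32


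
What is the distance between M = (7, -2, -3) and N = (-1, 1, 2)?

d = √[(x₂-x₁)² + (y₂-y₁)² + (z₂-z₁)²]
  = √[(-8)² + 3² + 5²]
  = √[64 + 9 + 25]
  = √98
  ≈ 9.899

9.899


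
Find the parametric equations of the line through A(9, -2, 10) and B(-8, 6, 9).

Direction vector d = B - A = (-8 - 9, 6 + 2, 9 - 10) = (-17, 8, -1)
Parametric form r = A + t·d:
x = 9 - 17t, y = -2 + 8t, z = 10 - t

x = 9 - 17t, y = -2 + 8t, z = 10 - t


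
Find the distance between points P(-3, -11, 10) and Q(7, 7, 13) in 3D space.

d = √[(x₂-x₁)² + (y₂-y₁)² + (z₂-z₁)²]
  = √[10² + 18² + 3²]
  = √[100 + 324 + 9]
  = √433
  ≈ 20.81

20.81


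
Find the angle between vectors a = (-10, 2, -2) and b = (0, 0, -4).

a·b = (-10)·0 + 2·0 + (-2)·(-4) = 0 + 0 + 8 = 8
|a| = √((-10)² + 2² + (-2)²) = √108 ≈ 10.39
|b| = √(0² + 0² + (-4)²) = √16 ≈ 4
cos θ = (a·b)/(|a||b|) = 8/(10.39·4) ≈ 0.1925
θ = arccos(0.1925) ≈ 78.9°

78.9°


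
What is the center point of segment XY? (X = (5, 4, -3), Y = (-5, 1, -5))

M = ((x₁+x₂)/2, (y₁+y₂)/2, (z₁+z₂)/2)
  = ((5 - 5)/2, (4 + 1)/2, (-3 - 5)/2)
  = (0/2, 5/2, -8/2)
  = (0, 2.5, -4)

(0, 2.5, -4)


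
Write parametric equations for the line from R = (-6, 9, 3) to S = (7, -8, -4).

Direction vector d = S - R = (7 + 6, -8 - 9, -4 - 3) = (13, -17, -7)
Parametric form r = R + t·d:
x = -6 + 13t, y = 9 - 17t, z = 3 - 7t

x = -6 + 13t, y = 9 - 17t, z = 3 - 7t


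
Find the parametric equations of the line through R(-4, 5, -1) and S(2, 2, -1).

Direction vector d = S - R = (2 + 4, 2 - 5, -1 + 1) = (6, -3, 0)
Parametric form r = R + t·d:
x = -4 + 6t, y = 5 - 3t, z = -1

x = -4 + 6t, y = 5 - 3t, z = -1


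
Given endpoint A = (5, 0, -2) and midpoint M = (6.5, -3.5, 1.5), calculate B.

B = 2M - A
  = (2·6.5 - 5, 2·(-3.5) - 0, 2·1.5 - (-2))
  = (13 - 5, -7 + 0, 3 + 2)
  = (8, -7, 5)

(8, -7, 5)


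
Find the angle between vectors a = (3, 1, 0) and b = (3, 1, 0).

a·b = 3·3 + 1·1 + 0·0 = 9 + 1 + 0 = 10
|a| = √(3² + 1² + 0²) = √10 ≈ 3.162
|b| = √(3² + 1² + 0²) = √10 ≈ 3.162
cos θ = (a·b)/(|a||b|) = 10/(3.162·3.162) ≈ 1
θ = arccos(1) ≈ 0°

0°


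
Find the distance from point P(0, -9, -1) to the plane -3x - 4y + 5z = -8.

distance = |a·x₀ + b·y₀ + c·z₀ - d| / √(a² + b² + c²)
  = |(-3)·0 + (-4)·(-9) + 5·(-1) - (-8)| / √((-3)² + (-4)² + 5²)
  = |0 + 36 - 5 + 8| / √(9 + 16 + 25)
  = |39| / √50
  = 39 / 7.071
  ≈ 5.515

5.515


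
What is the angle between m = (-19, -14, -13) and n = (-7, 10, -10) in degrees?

m·n = (-19)·(-7) + (-14)·10 + (-13)·(-10) = 133 - 140 + 130 = 123
|m| = √((-19)² + (-14)² + (-13)²) = √726 ≈ 26.94
|n| = √((-7)² + 10² + (-10)²) = √249 ≈ 15.78
cos θ = (m·n)/(|m||n|) = 123/(26.94·15.78) ≈ 0.2893
θ = arccos(0.2893) ≈ 73.18°

73.18°


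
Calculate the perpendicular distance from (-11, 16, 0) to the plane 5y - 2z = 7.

distance = |a·x₀ + b·y₀ + c·z₀ - d| / √(a² + b² + c²)
  = |0·(-11) + 5·16 + (-2)·0 - 7| / √(0² + 5² + (-2)²)
  = |0 + 80 + 0 - 7| / √(0 + 25 + 4)
  = |73| / √29
  = 73 / 5.385
  ≈ 13.56

13.56


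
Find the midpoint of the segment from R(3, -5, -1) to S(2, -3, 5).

M = ((x₁+x₂)/2, (y₁+y₂)/2, (z₁+z₂)/2)
  = ((3 + 2)/2, (-5 - 3)/2, (-1 + 5)/2)
  = (5/2, -8/2, 4/2)
  = (2.5, -4, 2)

(2.5, -4, 2)


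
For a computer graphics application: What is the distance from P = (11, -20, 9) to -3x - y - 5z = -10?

distance = |a·x₀ + b·y₀ + c·z₀ - d| / √(a² + b² + c²)
  = |(-3)·11 + (-1)·(-20) + (-5)·9 - (-10)| / √((-3)² + (-1)² + (-5)²)
  = |-33 + 20 - 45 + 10| / √(9 + 1 + 25)
  = |-48| / √35
  = 48 / 5.916
  ≈ 8.113

8.113


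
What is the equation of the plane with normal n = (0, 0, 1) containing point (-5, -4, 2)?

The plane through P with normal n = (a, b, c) satisfies n·(r - P) = 0,
i.e. ax + by + cz = a·x₀ + b·y₀ + c·z₀.
d = 0·(-5) + 0·(-4) + 1·2
  = 0 + 0 + 2
  = 2
Equation: z = 2

z = 2


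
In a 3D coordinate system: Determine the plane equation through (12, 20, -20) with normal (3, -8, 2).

The plane through P with normal n = (a, b, c) satisfies n·(r - P) = 0,
i.e. ax + by + cz = a·x₀ + b·y₀ + c·z₀.
d = 3·12 + (-8)·20 + 2·(-20)
  = 36 - 160 - 40
  = -164
Equation: 3x - 8y + 2z = -164

3x - 8y + 2z = -164


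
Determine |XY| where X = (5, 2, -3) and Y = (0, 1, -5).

d = √[(x₂-x₁)² + (y₂-y₁)² + (z₂-z₁)²]
  = √[(-5)² + (-1)² + (-2)²]
  = √[25 + 1 + 4]
  = √30
  ≈ 5.477

5.477


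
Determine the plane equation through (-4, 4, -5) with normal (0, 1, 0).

The plane through P with normal n = (a, b, c) satisfies n·(r - P) = 0,
i.e. ax + by + cz = a·x₀ + b·y₀ + c·z₀.
d = 0·(-4) + 1·4 + 0·(-5)
  = 0 + 4 + 0
  = 4
Equation: y = 4

y = 4


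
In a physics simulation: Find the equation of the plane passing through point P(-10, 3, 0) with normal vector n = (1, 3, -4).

The plane through P with normal n = (a, b, c) satisfies n·(r - P) = 0,
i.e. ax + by + cz = a·x₀ + b·y₀ + c·z₀.
d = 1·(-10) + 3·3 + (-4)·0
  = -10 + 9 + 0
  = -1
Equation: x + 3y - 4z = -1

x + 3y - 4z = -1


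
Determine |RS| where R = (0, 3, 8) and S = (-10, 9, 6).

d = √[(x₂-x₁)² + (y₂-y₁)² + (z₂-z₁)²]
  = √[(-10)² + 6² + (-2)²]
  = √[100 + 36 + 4]
  = √140
  ≈ 11.83

11.83


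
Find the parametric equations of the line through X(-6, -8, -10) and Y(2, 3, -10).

Direction vector d = Y - X = (2 + 6, 3 + 8, -10 + 10) = (8, 11, 0)
Parametric form r = X + t·d:
x = -6 + 8t, y = -8 + 11t, z = -10

x = -6 + 8t, y = -8 + 11t, z = -10


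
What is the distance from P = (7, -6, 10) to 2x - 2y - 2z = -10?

distance = |a·x₀ + b·y₀ + c·z₀ - d| / √(a² + b² + c²)
  = |2·7 + (-2)·(-6) + (-2)·10 - (-10)| / √(2² + (-2)² + (-2)²)
  = |14 + 12 - 20 + 10| / √(4 + 4 + 4)
  = |16| / √12
  = 16 / 3.464
  ≈ 4.619

4.619


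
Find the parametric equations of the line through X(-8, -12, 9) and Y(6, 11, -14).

Direction vector d = Y - X = (6 + 8, 11 + 12, -14 - 9) = (14, 23, -23)
Parametric form r = X + t·d:
x = -8 + 14t, y = -12 + 23t, z = 9 - 23t

x = -8 + 14t, y = -12 + 23t, z = 9 - 23t


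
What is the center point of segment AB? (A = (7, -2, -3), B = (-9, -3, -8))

M = ((x₁+x₂)/2, (y₁+y₂)/2, (z₁+z₂)/2)
  = ((7 - 9)/2, (-2 - 3)/2, (-3 - 8)/2)
  = (-2/2, -5/2, -11/2)
  = (-1, -2.5, -5.5)

(-1, -2.5, -5.5)


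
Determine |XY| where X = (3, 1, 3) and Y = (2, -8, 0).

d = √[(x₂-x₁)² + (y₂-y₁)² + (z₂-z₁)²]
  = √[(-1)² + (-9)² + (-3)²]
  = √[1 + 81 + 9]
  = √91
  ≈ 9.539

9.539


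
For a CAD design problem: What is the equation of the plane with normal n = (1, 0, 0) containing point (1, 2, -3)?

The plane through P with normal n = (a, b, c) satisfies n·(r - P) = 0,
i.e. ax + by + cz = a·x₀ + b·y₀ + c·z₀.
d = 1·1 + 0·2 + 0·(-3)
  = 1 + 0 + 0
  = 1
Equation: x = 1

x = 1


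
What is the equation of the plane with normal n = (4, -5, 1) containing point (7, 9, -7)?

The plane through P with normal n = (a, b, c) satisfies n·(r - P) = 0,
i.e. ax + by + cz = a·x₀ + b·y₀ + c·z₀.
d = 4·7 + (-5)·9 + 1·(-7)
  = 28 - 45 - 7
  = -24
Equation: 4x - 5y + z = -24

4x - 5y + z = -24


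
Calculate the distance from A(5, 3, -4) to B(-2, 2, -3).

d = √[(x₂-x₁)² + (y₂-y₁)² + (z₂-z₁)²]
  = √[(-7)² + (-1)² + 1²]
  = √[49 + 1 + 1]
  = √51
  ≈ 7.141

7.141


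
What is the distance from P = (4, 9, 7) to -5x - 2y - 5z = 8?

distance = |a·x₀ + b·y₀ + c·z₀ - d| / √(a² + b² + c²)
  = |(-5)·4 + (-2)·9 + (-5)·7 - 8| / √((-5)² + (-2)² + (-5)²)
  = |-20 - 18 - 35 - 8| / √(25 + 4 + 25)
  = |-81| / √54
  = 81 / 7.348
  ≈ 11.02

11.02


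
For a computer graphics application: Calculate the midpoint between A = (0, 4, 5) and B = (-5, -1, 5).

M = ((x₁+x₂)/2, (y₁+y₂)/2, (z₁+z₂)/2)
  = ((0 - 5)/2, (4 - 1)/2, (5 + 5)/2)
  = (-5/2, 3/2, 10/2)
  = (-2.5, 1.5, 5)

(-2.5, 1.5, 5)


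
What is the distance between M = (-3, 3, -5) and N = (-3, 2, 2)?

d = √[(x₂-x₁)² + (y₂-y₁)² + (z₂-z₁)²]
  = √[0² + (-1)² + 7²]
  = √[0 + 1 + 49]
  = √50
  ≈ 7.071

7.071


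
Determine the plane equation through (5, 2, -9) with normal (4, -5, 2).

The plane through P with normal n = (a, b, c) satisfies n·(r - P) = 0,
i.e. ax + by + cz = a·x₀ + b·y₀ + c·z₀.
d = 4·5 + (-5)·2 + 2·(-9)
  = 20 - 10 - 18
  = -8
Equation: 4x - 5y + 2z = -8

4x - 5y + 2z = -8


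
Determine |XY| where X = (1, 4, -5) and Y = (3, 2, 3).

d = √[(x₂-x₁)² + (y₂-y₁)² + (z₂-z₁)²]
  = √[2² + (-2)² + 8²]
  = √[4 + 4 + 64]
  = √72
  ≈ 8.485

8.485


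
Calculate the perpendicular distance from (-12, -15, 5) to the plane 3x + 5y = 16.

distance = |a·x₀ + b·y₀ + c·z₀ - d| / √(a² + b² + c²)
  = |3·(-12) + 5·(-15) + 0·5 - 16| / √(3² + 5² + 0²)
  = |-36 - 75 + 0 - 16| / √(9 + 25 + 0)
  = |-127| / √34
  = 127 / 5.831
  ≈ 21.78

21.78


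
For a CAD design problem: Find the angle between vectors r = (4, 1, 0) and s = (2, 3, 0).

r·s = 4·2 + 1·3 + 0·0 = 8 + 3 + 0 = 11
|r| = √(4² + 1² + 0²) = √17 ≈ 4.123
|s| = √(2² + 3² + 0²) = √13 ≈ 3.606
cos θ = (r·s)/(|r||s|) = 11/(4.123·3.606) ≈ 0.7399
θ = arccos(0.7399) ≈ 42.27°

42.27°


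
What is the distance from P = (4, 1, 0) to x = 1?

distance = |a·x₀ + b·y₀ + c·z₀ - d| / √(a² + b² + c²)
  = |1·4 + 0·1 + 0·0 - 1| / √(1² + 0² + 0²)
  = |4 + 0 + 0 - 1| / √(1 + 0 + 0)
  = |3| / √1
  = 3 / 1
  ≈ 3

3


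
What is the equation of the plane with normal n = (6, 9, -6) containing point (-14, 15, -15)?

The plane through P with normal n = (a, b, c) satisfies n·(r - P) = 0,
i.e. ax + by + cz = a·x₀ + b·y₀ + c·z₀.
d = 6·(-14) + 9·15 + (-6)·(-15)
  = -84 + 135 + 90
  = 141
Equation: 6x + 9y - 6z = 141

6x + 9y - 6z = 141


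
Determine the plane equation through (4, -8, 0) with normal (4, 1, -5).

The plane through P with normal n = (a, b, c) satisfies n·(r - P) = 0,
i.e. ax + by + cz = a·x₀ + b·y₀ + c·z₀.
d = 4·4 + 1·(-8) + (-5)·0
  = 16 - 8 + 0
  = 8
Equation: 4x + y - 5z = 8

4x + y - 5z = 8


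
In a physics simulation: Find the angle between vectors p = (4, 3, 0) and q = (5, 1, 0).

p·q = 4·5 + 3·1 + 0·0 = 20 + 3 + 0 = 23
|p| = √(4² + 3² + 0²) = √25 ≈ 5
|q| = √(5² + 1² + 0²) = √26 ≈ 5.099
cos θ = (p·q)/(|p||q|) = 23/(5·5.099) ≈ 0.9021
θ = arccos(0.9021) ≈ 25.56°

25.56°


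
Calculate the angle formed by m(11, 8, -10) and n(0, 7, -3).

m·n = 11·0 + 8·7 + (-10)·(-3) = 0 + 56 + 30 = 86
|m| = √(11² + 8² + (-10)²) = √285 ≈ 16.88
|n| = √(0² + 7² + (-3)²) = √58 ≈ 7.616
cos θ = (m·n)/(|m||n|) = 86/(16.88·7.616) ≈ 0.6689
θ = arccos(0.6689) ≈ 48.02°

48.02°


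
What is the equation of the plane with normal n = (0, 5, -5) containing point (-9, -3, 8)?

The plane through P with normal n = (a, b, c) satisfies n·(r - P) = 0,
i.e. ax + by + cz = a·x₀ + b·y₀ + c·z₀.
d = 0·(-9) + 5·(-3) + (-5)·8
  = 0 - 15 - 40
  = -55
Equation: 5y - 5z = -55

5y - 5z = -55


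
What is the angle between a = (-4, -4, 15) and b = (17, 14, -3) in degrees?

a·b = (-4)·17 + (-4)·14 + 15·(-3) = -68 - 56 - 45 = -169
|a| = √((-4)² + (-4)² + 15²) = √257 ≈ 16.03
|b| = √(17² + 14² + (-3)²) = √494 ≈ 22.23
cos θ = (a·b)/(|a||b|) = -169/(16.03·22.23) ≈ -0.4743
θ = arccos(-0.4743) ≈ 118.3°

118.3°


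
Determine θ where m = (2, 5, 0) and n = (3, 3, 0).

m·n = 2·3 + 5·3 + 0·0 = 6 + 15 + 0 = 21
|m| = √(2² + 5² + 0²) = √29 ≈ 5.385
|n| = √(3² + 3² + 0²) = √18 ≈ 4.243
cos θ = (m·n)/(|m||n|) = 21/(5.385·4.243) ≈ 0.9191
θ = arccos(0.9191) ≈ 23.2°

23.2°


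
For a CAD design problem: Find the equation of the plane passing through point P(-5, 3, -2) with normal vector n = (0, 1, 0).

The plane through P with normal n = (a, b, c) satisfies n·(r - P) = 0,
i.e. ax + by + cz = a·x₀ + b·y₀ + c·z₀.
d = 0·(-5) + 1·3 + 0·(-2)
  = 0 + 3 + 0
  = 3
Equation: y = 3

y = 3


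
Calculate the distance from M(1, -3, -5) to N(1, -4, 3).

d = √[(x₂-x₁)² + (y₂-y₁)² + (z₂-z₁)²]
  = √[0² + (-1)² + 8²]
  = √[0 + 1 + 64]
  = √65
  ≈ 8.062

8.062


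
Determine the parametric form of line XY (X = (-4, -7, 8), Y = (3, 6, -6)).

Direction vector d = Y - X = (3 + 4, 6 + 7, -6 - 8) = (7, 13, -14)
Parametric form r = X + t·d:
x = -4 + 7t, y = -7 + 13t, z = 8 - 14t

x = -4 + 7t, y = -7 + 13t, z = 8 - 14t


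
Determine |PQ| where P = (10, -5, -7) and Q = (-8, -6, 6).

d = √[(x₂-x₁)² + (y₂-y₁)² + (z₂-z₁)²]
  = √[(-18)² + (-1)² + 13²]
  = √[324 + 1 + 169]
  = √494
  ≈ 22.23

22.23


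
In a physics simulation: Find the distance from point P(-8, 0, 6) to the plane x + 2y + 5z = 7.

distance = |a·x₀ + b·y₀ + c·z₀ - d| / √(a² + b² + c²)
  = |1·(-8) + 2·0 + 5·6 - 7| / √(1² + 2² + 5²)
  = |-8 + 0 + 30 - 7| / √(1 + 4 + 25)
  = |15| / √30
  = 15 / 5.477
  ≈ 2.739

2.739


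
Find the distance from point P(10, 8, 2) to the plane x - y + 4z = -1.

distance = |a·x₀ + b·y₀ + c·z₀ - d| / √(a² + b² + c²)
  = |1·10 + (-1)·8 + 4·2 - (-1)| / √(1² + (-1)² + 4²)
  = |10 - 8 + 8 + 1| / √(1 + 1 + 16)
  = |11| / √18
  = 11 / 4.243
  ≈ 2.593

2.593


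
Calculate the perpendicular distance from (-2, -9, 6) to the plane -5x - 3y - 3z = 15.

distance = |a·x₀ + b·y₀ + c·z₀ - d| / √(a² + b² + c²)
  = |(-5)·(-2) + (-3)·(-9) + (-3)·6 - 15| / √((-5)² + (-3)² + (-3)²)
  = |10 + 27 - 18 - 15| / √(25 + 9 + 9)
  = |4| / √43
  = 4 / 6.557
  ≈ 0.61

0.61


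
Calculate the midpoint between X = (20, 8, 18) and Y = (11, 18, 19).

M = ((x₁+x₂)/2, (y₁+y₂)/2, (z₁+z₂)/2)
  = ((20 + 11)/2, (8 + 18)/2, (18 + 19)/2)
  = (31/2, 26/2, 37/2)
  = (15.5, 13, 18.5)

(15.5, 13, 18.5)


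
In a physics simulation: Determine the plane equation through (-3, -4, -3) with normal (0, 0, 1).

The plane through P with normal n = (a, b, c) satisfies n·(r - P) = 0,
i.e. ax + by + cz = a·x₀ + b·y₀ + c·z₀.
d = 0·(-3) + 0·(-4) + 1·(-3)
  = 0 + 0 - 3
  = -3
Equation: z = -3

z = -3


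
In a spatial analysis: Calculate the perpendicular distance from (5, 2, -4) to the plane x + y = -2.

distance = |a·x₀ + b·y₀ + c·z₀ - d| / √(a² + b² + c²)
  = |1·5 + 1·2 + 0·(-4) - (-2)| / √(1² + 1² + 0²)
  = |5 + 2 + 0 + 2| / √(1 + 1 + 0)
  = |9| / √2
  = 9 / 1.414
  ≈ 6.364

6.364


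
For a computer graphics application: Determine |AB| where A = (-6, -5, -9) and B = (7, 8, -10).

d = √[(x₂-x₁)² + (y₂-y₁)² + (z₂-z₁)²]
  = √[13² + 13² + (-1)²]
  = √[169 + 169 + 1]
  = √339
  ≈ 18.41

18.41


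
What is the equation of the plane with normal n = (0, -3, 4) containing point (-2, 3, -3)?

The plane through P with normal n = (a, b, c) satisfies n·(r - P) = 0,
i.e. ax + by + cz = a·x₀ + b·y₀ + c·z₀.
d = 0·(-2) + (-3)·3 + 4·(-3)
  = 0 - 9 - 12
  = -21
Equation: -3y + 4z = -21

-3y + 4z = -21


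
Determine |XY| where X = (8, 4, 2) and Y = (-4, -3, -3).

d = √[(x₂-x₁)² + (y₂-y₁)² + (z₂-z₁)²]
  = √[(-12)² + (-7)² + (-5)²]
  = √[144 + 49 + 25]
  = √218
  ≈ 14.76

14.76


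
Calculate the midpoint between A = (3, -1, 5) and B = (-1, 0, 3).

M = ((x₁+x₂)/2, (y₁+y₂)/2, (z₁+z₂)/2)
  = ((3 - 1)/2, (-1 + 0)/2, (5 + 3)/2)
  = (2/2, -1/2, 8/2)
  = (1, -0.5, 4)

(1, -0.5, 4)


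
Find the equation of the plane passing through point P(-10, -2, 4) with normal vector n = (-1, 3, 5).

The plane through P with normal n = (a, b, c) satisfies n·(r - P) = 0,
i.e. ax + by + cz = a·x₀ + b·y₀ + c·z₀.
d = (-1)·(-10) + 3·(-2) + 5·4
  = 10 - 6 + 20
  = 24
Equation: -x + 3y + 5z = 24

-x + 3y + 5z = 24


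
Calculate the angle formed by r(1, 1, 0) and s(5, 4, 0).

r·s = 1·5 + 1·4 + 0·0 = 5 + 4 + 0 = 9
|r| = √(1² + 1² + 0²) = √2 ≈ 1.414
|s| = √(5² + 4² + 0²) = √41 ≈ 6.403
cos θ = (r·s)/(|r||s|) = 9/(1.414·6.403) ≈ 0.9939
θ = arccos(0.9939) ≈ 6.34°

6.34°


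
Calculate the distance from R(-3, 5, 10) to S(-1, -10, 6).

d = √[(x₂-x₁)² + (y₂-y₁)² + (z₂-z₁)²]
  = √[2² + (-15)² + (-4)²]
  = √[4 + 225 + 16]
  = √245
  ≈ 15.65

15.65


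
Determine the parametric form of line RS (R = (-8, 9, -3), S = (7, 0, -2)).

Direction vector d = S - R = (7 + 8, 0 - 9, -2 + 3) = (15, -9, 1)
Parametric form r = R + t·d:
x = -8 + 15t, y = 9 - 9t, z = -3 + t

x = -8 + 15t, y = 9 - 9t, z = -3 + t


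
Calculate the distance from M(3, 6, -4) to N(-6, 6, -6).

d = √[(x₂-x₁)² + (y₂-y₁)² + (z₂-z₁)²]
  = √[(-9)² + 0² + (-2)²]
  = √[81 + 0 + 4]
  = √85
  ≈ 9.22

9.22


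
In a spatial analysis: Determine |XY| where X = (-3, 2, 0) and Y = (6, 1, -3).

d = √[(x₂-x₁)² + (y₂-y₁)² + (z₂-z₁)²]
  = √[9² + (-1)² + (-3)²]
  = √[81 + 1 + 9]
  = √91
  ≈ 9.539

9.539


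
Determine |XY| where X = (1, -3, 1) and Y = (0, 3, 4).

d = √[(x₂-x₁)² + (y₂-y₁)² + (z₂-z₁)²]
  = √[(-1)² + 6² + 3²]
  = √[1 + 36 + 9]
  = √46
  ≈ 6.782

6.782


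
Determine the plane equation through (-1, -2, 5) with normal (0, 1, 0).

The plane through P with normal n = (a, b, c) satisfies n·(r - P) = 0,
i.e. ax + by + cz = a·x₀ + b·y₀ + c·z₀.
d = 0·(-1) + 1·(-2) + 0·5
  = 0 - 2 + 0
  = -2
Equation: y = -2

y = -2


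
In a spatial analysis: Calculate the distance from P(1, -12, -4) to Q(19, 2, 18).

d = √[(x₂-x₁)² + (y₂-y₁)² + (z₂-z₁)²]
  = √[18² + 14² + 22²]
  = √[324 + 196 + 484]
  = √1004
  ≈ 31.69

31.69


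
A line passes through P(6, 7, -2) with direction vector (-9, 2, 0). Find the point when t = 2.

P(t) = P + t·d
  = (6 + (-9)·2, 7 + 2·2, -2 + 0·2)
  = (6 - 18, 7 + 4, -2 + 0)
  = (-12, 11, -2)

(-12, 11, -2)


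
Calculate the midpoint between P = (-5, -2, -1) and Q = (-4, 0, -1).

M = ((x₁+x₂)/2, (y₁+y₂)/2, (z₁+z₂)/2)
  = ((-5 - 4)/2, (-2 + 0)/2, (-1 - 1)/2)
  = (-9/2, -2/2, -2/2)
  = (-4.5, -1, -1)

(-4.5, -1, -1)


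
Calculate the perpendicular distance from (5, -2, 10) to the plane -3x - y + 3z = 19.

distance = |a·x₀ + b·y₀ + c·z₀ - d| / √(a² + b² + c²)
  = |(-3)·5 + (-1)·(-2) + 3·10 - 19| / √((-3)² + (-1)² + 3²)
  = |-15 + 2 + 30 - 19| / √(9 + 1 + 9)
  = |-2| / √19
  = 2 / 4.359
  ≈ 0.4588

0.4588


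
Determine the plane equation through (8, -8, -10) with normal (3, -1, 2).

The plane through P with normal n = (a, b, c) satisfies n·(r - P) = 0,
i.e. ax + by + cz = a·x₀ + b·y₀ + c·z₀.
d = 3·8 + (-1)·(-8) + 2·(-10)
  = 24 + 8 - 20
  = 12
Equation: 3x - y + 2z = 12

3x - y + 2z = 12


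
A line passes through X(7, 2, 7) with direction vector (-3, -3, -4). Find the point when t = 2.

P(t) = X + t·d
  = (7 + (-3)·2, 2 + (-3)·2, 7 + (-4)·2)
  = (7 - 6, 2 - 6, 7 - 8)
  = (1, -4, -1)

(1, -4, -1)


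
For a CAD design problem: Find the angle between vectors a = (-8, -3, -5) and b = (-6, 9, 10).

a·b = (-8)·(-6) + (-3)·9 + (-5)·10 = 48 - 27 - 50 = -29
|a| = √((-8)² + (-3)² + (-5)²) = √98 ≈ 9.899
|b| = √((-6)² + 9² + 10²) = √217 ≈ 14.73
cos θ = (a·b)/(|a||b|) = -29/(9.899·14.73) ≈ -0.1989
θ = arccos(-0.1989) ≈ 101.5°

101.5°


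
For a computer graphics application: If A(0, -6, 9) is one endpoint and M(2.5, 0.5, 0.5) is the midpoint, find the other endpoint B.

B = 2M - A
  = (2·2.5 - 0, 2·0.5 - (-6), 2·0.5 - 9)
  = (5 + 0, 1 + 6, 1 - 9)
  = (5, 7, -8)

(5, 7, -8)


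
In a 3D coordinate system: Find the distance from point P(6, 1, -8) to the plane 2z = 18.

distance = |a·x₀ + b·y₀ + c·z₀ - d| / √(a² + b² + c²)
  = |0·6 + 0·1 + 2·(-8) - 18| / √(0² + 0² + 2²)
  = |0 + 0 - 16 - 18| / √(0 + 0 + 4)
  = |-34| / √4
  = 34 / 2
  ≈ 17

17


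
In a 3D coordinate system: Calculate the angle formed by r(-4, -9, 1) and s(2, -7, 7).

r·s = (-4)·2 + (-9)·(-7) + 1·7 = -8 + 63 + 7 = 62
|r| = √((-4)² + (-9)² + 1²) = √98 ≈ 9.899
|s| = √(2² + (-7)² + 7²) = √102 ≈ 10.1
cos θ = (r·s)/(|r||s|) = 62/(9.899·10.1) ≈ 0.6201
θ = arccos(0.6201) ≈ 51.67°

51.67°


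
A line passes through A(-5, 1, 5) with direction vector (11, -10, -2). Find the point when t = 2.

P(t) = A + t·d
  = (-5 + 11·2, 1 + (-10)·2, 5 + (-2)·2)
  = (-5 + 22, 1 - 20, 5 - 4)
  = (17, -19, 1)

(17, -19, 1)


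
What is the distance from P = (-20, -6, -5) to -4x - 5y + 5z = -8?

distance = |a·x₀ + b·y₀ + c·z₀ - d| / √(a² + b² + c²)
  = |(-4)·(-20) + (-5)·(-6) + 5·(-5) - (-8)| / √((-4)² + (-5)² + 5²)
  = |80 + 30 - 25 + 8| / √(16 + 25 + 25)
  = |93| / √66
  = 93 / 8.124
  ≈ 11.45

11.45


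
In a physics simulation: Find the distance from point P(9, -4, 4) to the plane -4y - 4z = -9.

distance = |a·x₀ + b·y₀ + c·z₀ - d| / √(a² + b² + c²)
  = |0·9 + (-4)·(-4) + (-4)·4 - (-9)| / √(0² + (-4)² + (-4)²)
  = |0 + 16 - 16 + 9| / √(0 + 16 + 16)
  = |9| / √32
  = 9 / 5.657
  ≈ 1.591

1.591


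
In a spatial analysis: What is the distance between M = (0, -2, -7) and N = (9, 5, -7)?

d = √[(x₂-x₁)² + (y₂-y₁)² + (z₂-z₁)²]
  = √[9² + 7² + 0²]
  = √[81 + 49 + 0]
  = √130
  ≈ 11.4

11.4


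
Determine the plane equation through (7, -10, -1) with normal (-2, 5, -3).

The plane through P with normal n = (a, b, c) satisfies n·(r - P) = 0,
i.e. ax + by + cz = a·x₀ + b·y₀ + c·z₀.
d = (-2)·7 + 5·(-10) + (-3)·(-1)
  = -14 - 50 + 3
  = -61
Equation: -2x + 5y - 3z = -61

-2x + 5y - 3z = -61


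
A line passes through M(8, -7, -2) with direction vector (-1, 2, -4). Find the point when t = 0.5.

P(t) = M + t·d
  = (8 + (-1)·0.5, -7 + 2·0.5, -2 + (-4)·0.5)
  = (8 - 0.5, -7 + 1, -2 - 2)
  = (7.5, -6, -4)

(7.5, -6, -4)


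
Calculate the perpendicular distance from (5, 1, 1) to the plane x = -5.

distance = |a·x₀ + b·y₀ + c·z₀ - d| / √(a² + b² + c²)
  = |1·5 + 0·1 + 0·1 - (-5)| / √(1² + 0² + 0²)
  = |5 + 0 + 0 + 5| / √(1 + 0 + 0)
  = |10| / √1
  = 10 / 1
  ≈ 10

10


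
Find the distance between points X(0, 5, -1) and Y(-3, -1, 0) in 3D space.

d = √[(x₂-x₁)² + (y₂-y₁)² + (z₂-z₁)²]
  = √[(-3)² + (-6)² + 1²]
  = √[9 + 36 + 1]
  = √46
  ≈ 6.782

6.782


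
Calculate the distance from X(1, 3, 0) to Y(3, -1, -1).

d = √[(x₂-x₁)² + (y₂-y₁)² + (z₂-z₁)²]
  = √[2² + (-4)² + (-1)²]
  = √[4 + 16 + 1]
  = √21
  ≈ 4.583

4.583


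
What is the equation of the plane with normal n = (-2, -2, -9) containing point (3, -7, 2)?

The plane through P with normal n = (a, b, c) satisfies n·(r - P) = 0,
i.e. ax + by + cz = a·x₀ + b·y₀ + c·z₀.
d = (-2)·3 + (-2)·(-7) + (-9)·2
  = -6 + 14 - 18
  = -10
Equation: -2x - 2y - 9z = -10

-2x - 2y - 9z = -10


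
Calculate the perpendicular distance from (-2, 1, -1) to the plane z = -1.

distance = |a·x₀ + b·y₀ + c·z₀ - d| / √(a² + b² + c²)
  = |0·(-2) + 0·1 + 1·(-1) - (-1)| / √(0² + 0² + 1²)
  = |0 + 0 - 1 + 1| / √(0 + 0 + 1)
  = |0| / √1
  = 0 / 1
  ≈ 0

0


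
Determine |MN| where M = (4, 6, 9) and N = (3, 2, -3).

d = √[(x₂-x₁)² + (y₂-y₁)² + (z₂-z₁)²]
  = √[(-1)² + (-4)² + (-12)²]
  = √[1 + 16 + 144]
  = √161
  ≈ 12.69

12.69


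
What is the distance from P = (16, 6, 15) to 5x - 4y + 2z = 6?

distance = |a·x₀ + b·y₀ + c·z₀ - d| / √(a² + b² + c²)
  = |5·16 + (-4)·6 + 2·15 - 6| / √(5² + (-4)² + 2²)
  = |80 - 24 + 30 - 6| / √(25 + 16 + 4)
  = |80| / √45
  = 80 / 6.708
  ≈ 11.93

11.93


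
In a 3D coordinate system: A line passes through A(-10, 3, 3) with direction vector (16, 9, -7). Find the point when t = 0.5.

P(t) = A + t·d
  = (-10 + 16·0.5, 3 + 9·0.5, 3 + (-7)·0.5)
  = (-10 + 8, 3 + 4.5, 3 - 3.5)
  = (-2, 7.5, -0.5)

(-2, 7.5, -0.5)


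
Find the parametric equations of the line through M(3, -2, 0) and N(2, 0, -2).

Direction vector d = N - M = (2 - 3, 0 + 2, -2 + 0) = (-1, 2, -2)
Parametric form r = M + t·d:
x = 3 - t, y = -2 + 2t, z = 0 - 2t

x = 3 - t, y = -2 + 2t, z = 0 - 2t


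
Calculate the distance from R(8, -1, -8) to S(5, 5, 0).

d = √[(x₂-x₁)² + (y₂-y₁)² + (z₂-z₁)²]
  = √[(-3)² + 6² + 8²]
  = √[9 + 36 + 64]
  = √109
  ≈ 10.44

10.44


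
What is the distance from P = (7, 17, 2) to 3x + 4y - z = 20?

distance = |a·x₀ + b·y₀ + c·z₀ - d| / √(a² + b² + c²)
  = |3·7 + 4·17 + (-1)·2 - 20| / √(3² + 4² + (-1)²)
  = |21 + 68 - 2 - 20| / √(9 + 16 + 1)
  = |67| / √26
  = 67 / 5.099
  ≈ 13.14

13.14


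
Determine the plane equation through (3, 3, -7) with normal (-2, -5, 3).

The plane through P with normal n = (a, b, c) satisfies n·(r - P) = 0,
i.e. ax + by + cz = a·x₀ + b·y₀ + c·z₀.
d = (-2)·3 + (-5)·3 + 3·(-7)
  = -6 - 15 - 21
  = -42
Equation: -2x - 5y + 3z = -42

-2x - 5y + 3z = -42


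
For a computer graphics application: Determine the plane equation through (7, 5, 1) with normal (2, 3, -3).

The plane through P with normal n = (a, b, c) satisfies n·(r - P) = 0,
i.e. ax + by + cz = a·x₀ + b·y₀ + c·z₀.
d = 2·7 + 3·5 + (-3)·1
  = 14 + 15 - 3
  = 26
Equation: 2x + 3y - 3z = 26

2x + 3y - 3z = 26


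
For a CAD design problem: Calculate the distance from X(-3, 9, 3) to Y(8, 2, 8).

d = √[(x₂-x₁)² + (y₂-y₁)² + (z₂-z₁)²]
  = √[11² + (-7)² + 5²]
  = √[121 + 49 + 25]
  = √195
  ≈ 13.96

13.96


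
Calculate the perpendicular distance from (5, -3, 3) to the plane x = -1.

distance = |a·x₀ + b·y₀ + c·z₀ - d| / √(a² + b² + c²)
  = |1·5 + 0·(-3) + 0·3 - (-1)| / √(1² + 0² + 0²)
  = |5 + 0 + 0 + 1| / √(1 + 0 + 0)
  = |6| / √1
  = 6 / 1
  ≈ 6

6


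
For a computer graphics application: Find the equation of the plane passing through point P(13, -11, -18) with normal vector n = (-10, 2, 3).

The plane through P with normal n = (a, b, c) satisfies n·(r - P) = 0,
i.e. ax + by + cz = a·x₀ + b·y₀ + c·z₀.
d = (-10)·13 + 2·(-11) + 3·(-18)
  = -130 - 22 - 54
  = -206
Equation: -10x + 2y + 3z = -206

-10x + 2y + 3z = -206


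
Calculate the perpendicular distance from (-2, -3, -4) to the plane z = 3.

distance = |a·x₀ + b·y₀ + c·z₀ - d| / √(a² + b² + c²)
  = |0·(-2) + 0·(-3) + 1·(-4) - 3| / √(0² + 0² + 1²)
  = |0 + 0 - 4 - 3| / √(0 + 0 + 1)
  = |-7| / √1
  = 7 / 1
  ≈ 7

7


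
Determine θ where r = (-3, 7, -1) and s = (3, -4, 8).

r·s = (-3)·3 + 7·(-4) + (-1)·8 = -9 - 28 - 8 = -45
|r| = √((-3)² + 7² + (-1)²) = √59 ≈ 7.681
|s| = √(3² + (-4)² + 8²) = √89 ≈ 9.434
cos θ = (r·s)/(|r||s|) = -45/(7.681·9.434) ≈ -0.621
θ = arccos(-0.621) ≈ 128.4°

128.4°


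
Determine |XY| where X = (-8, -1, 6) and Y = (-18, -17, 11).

d = √[(x₂-x₁)² + (y₂-y₁)² + (z₂-z₁)²]
  = √[(-10)² + (-16)² + 5²]
  = √[100 + 256 + 25]
  = √381
  ≈ 19.52

19.52


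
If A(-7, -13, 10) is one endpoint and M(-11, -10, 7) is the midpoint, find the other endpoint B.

B = 2M - A
  = (2·(-11) - (-7), 2·(-10) - (-13), 2·7 - 10)
  = (-22 + 7, -20 + 13, 14 - 10)
  = (-15, -7, 4)

(-15, -7, 4)


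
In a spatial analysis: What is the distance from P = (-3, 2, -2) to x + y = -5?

distance = |a·x₀ + b·y₀ + c·z₀ - d| / √(a² + b² + c²)
  = |1·(-3) + 1·2 + 0·(-2) - (-5)| / √(1² + 1² + 0²)
  = |-3 + 2 + 0 + 5| / √(1 + 1 + 0)
  = |4| / √2
  = 4 / 1.414
  ≈ 2.828

2.828


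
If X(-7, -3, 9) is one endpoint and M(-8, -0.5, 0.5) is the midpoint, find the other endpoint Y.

Y = 2M - X
  = (2·(-8) - (-7), 2·(-0.5) - (-3), 2·0.5 - 9)
  = (-16 + 7, -1 + 3, 1 - 9)
  = (-9, 2, -8)

(-9, 2, -8)


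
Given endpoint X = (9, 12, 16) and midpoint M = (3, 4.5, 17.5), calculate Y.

Y = 2M - X
  = (2·3 - 9, 2·4.5 - 12, 2·17.5 - 16)
  = (6 - 9, 9 - 12, 35 - 16)
  = (-3, -3, 19)

(-3, -3, 19)


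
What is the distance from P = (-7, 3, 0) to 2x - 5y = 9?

distance = |a·x₀ + b·y₀ + c·z₀ - d| / √(a² + b² + c²)
  = |2·(-7) + (-5)·3 + 0·0 - 9| / √(2² + (-5)² + 0²)
  = |-14 - 15 + 0 - 9| / √(4 + 25 + 0)
  = |-38| / √29
  = 38 / 5.385
  ≈ 7.056

7.056


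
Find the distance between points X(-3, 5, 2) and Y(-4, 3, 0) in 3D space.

d = √[(x₂-x₁)² + (y₂-y₁)² + (z₂-z₁)²]
  = √[(-1)² + (-2)² + (-2)²]
  = √[1 + 4 + 4]
  = √9
  ≈ 3

3


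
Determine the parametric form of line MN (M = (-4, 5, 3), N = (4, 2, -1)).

Direction vector d = N - M = (4 + 4, 2 - 5, -1 - 3) = (8, -3, -4)
Parametric form r = M + t·d:
x = -4 + 8t, y = 5 - 3t, z = 3 - 4t

x = -4 + 8t, y = 5 - 3t, z = 3 - 4t


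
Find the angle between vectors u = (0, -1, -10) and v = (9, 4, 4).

u·v = 0·9 + (-1)·4 + (-10)·4 = 0 - 4 - 40 = -44
|u| = √(0² + (-1)² + (-10)²) = √101 ≈ 10.05
|v| = √(9² + 4² + 4²) = √113 ≈ 10.63
cos θ = (u·v)/(|u||v|) = -44/(10.05·10.63) ≈ -0.4119
θ = arccos(-0.4119) ≈ 114.3°

114.3°


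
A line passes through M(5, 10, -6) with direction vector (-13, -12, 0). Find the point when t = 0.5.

P(t) = M + t·d
  = (5 + (-13)·0.5, 10 + (-12)·0.5, -6 + 0·0.5)
  = (5 - 6.5, 10 - 6, -6 + 0)
  = (-1.5, 4, -6)

(-1.5, 4, -6)


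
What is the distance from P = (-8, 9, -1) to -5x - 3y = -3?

distance = |a·x₀ + b·y₀ + c·z₀ - d| / √(a² + b² + c²)
  = |(-5)·(-8) + (-3)·9 + 0·(-1) - (-3)| / √((-5)² + (-3)² + 0²)
  = |40 - 27 + 0 + 3| / √(25 + 9 + 0)
  = |16| / √34
  = 16 / 5.831
  ≈ 2.744

2.744


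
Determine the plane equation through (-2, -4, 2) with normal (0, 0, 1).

The plane through P with normal n = (a, b, c) satisfies n·(r - P) = 0,
i.e. ax + by + cz = a·x₀ + b·y₀ + c·z₀.
d = 0·(-2) + 0·(-4) + 1·2
  = 0 + 0 + 2
  = 2
Equation: z = 2

z = 2


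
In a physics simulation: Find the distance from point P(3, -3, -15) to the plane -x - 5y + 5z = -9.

distance = |a·x₀ + b·y₀ + c·z₀ - d| / √(a² + b² + c²)
  = |(-1)·3 + (-5)·(-3) + 5·(-15) - (-9)| / √((-1)² + (-5)² + 5²)
  = |-3 + 15 - 75 + 9| / √(1 + 25 + 25)
  = |-54| / √51
  = 54 / 7.141
  ≈ 7.562

7.562


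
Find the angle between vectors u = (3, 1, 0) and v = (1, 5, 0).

u·v = 3·1 + 1·5 + 0·0 = 3 + 5 + 0 = 8
|u| = √(3² + 1² + 0²) = √10 ≈ 3.162
|v| = √(1² + 5² + 0²) = √26 ≈ 5.099
cos θ = (u·v)/(|u||v|) = 8/(3.162·5.099) ≈ 0.4961
θ = arccos(0.4961) ≈ 60.26°

60.26°


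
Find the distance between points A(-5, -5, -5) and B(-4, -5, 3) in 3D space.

d = √[(x₂-x₁)² + (y₂-y₁)² + (z₂-z₁)²]
  = √[1² + 0² + 8²]
  = √[1 + 0 + 64]
  = √65
  ≈ 8.062

8.062


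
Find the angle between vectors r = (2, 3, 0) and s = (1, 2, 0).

r·s = 2·1 + 3·2 + 0·0 = 2 + 6 + 0 = 8
|r| = √(2² + 3² + 0²) = √13 ≈ 3.606
|s| = √(1² + 2² + 0²) = √5 ≈ 2.236
cos θ = (r·s)/(|r||s|) = 8/(3.606·2.236) ≈ 0.9923
θ = arccos(0.9923) ≈ 7.125°

7.125°


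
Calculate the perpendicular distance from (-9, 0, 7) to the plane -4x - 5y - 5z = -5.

distance = |a·x₀ + b·y₀ + c·z₀ - d| / √(a² + b² + c²)
  = |(-4)·(-9) + (-5)·0 + (-5)·7 - (-5)| / √((-4)² + (-5)² + (-5)²)
  = |36 + 0 - 35 + 5| / √(16 + 25 + 25)
  = |6| / √66
  = 6 / 8.124
  ≈ 0.7385

0.7385


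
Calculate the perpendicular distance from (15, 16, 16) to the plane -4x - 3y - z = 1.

distance = |a·x₀ + b·y₀ + c·z₀ - d| / √(a² + b² + c²)
  = |(-4)·15 + (-3)·16 + (-1)·16 - 1| / √((-4)² + (-3)² + (-1)²)
  = |-60 - 48 - 16 - 1| / √(16 + 9 + 1)
  = |-125| / √26
  = 125 / 5.099
  ≈ 24.51

24.51


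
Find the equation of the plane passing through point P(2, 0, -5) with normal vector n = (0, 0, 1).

The plane through P with normal n = (a, b, c) satisfies n·(r - P) = 0,
i.e. ax + by + cz = a·x₀ + b·y₀ + c·z₀.
d = 0·2 + 0·0 + 1·(-5)
  = 0 + 0 - 5
  = -5
Equation: z = -5

z = -5


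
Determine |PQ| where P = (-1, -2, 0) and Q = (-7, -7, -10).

d = √[(x₂-x₁)² + (y₂-y₁)² + (z₂-z₁)²]
  = √[(-6)² + (-5)² + (-10)²]
  = √[36 + 25 + 100]
  = √161
  ≈ 12.69

12.69


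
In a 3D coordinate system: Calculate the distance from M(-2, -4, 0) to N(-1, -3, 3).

d = √[(x₂-x₁)² + (y₂-y₁)² + (z₂-z₁)²]
  = √[1² + 1² + 3²]
  = √[1 + 1 + 9]
  = √11
  ≈ 3.317

3.317


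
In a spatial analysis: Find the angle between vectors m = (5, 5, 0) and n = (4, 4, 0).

m·n = 5·4 + 5·4 + 0·0 = 20 + 20 + 0 = 40
|m| = √(5² + 5² + 0²) = √50 ≈ 7.071
|n| = √(4² + 4² + 0²) = √32 ≈ 5.657
cos θ = (m·n)/(|m||n|) = 40/(7.071·5.657) ≈ 1
θ = arccos(1) ≈ 0°

0°


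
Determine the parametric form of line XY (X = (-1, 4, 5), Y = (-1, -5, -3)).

Direction vector d = Y - X = (-1 + 1, -5 - 4, -3 - 5) = (0, -9, -8)
Parametric form r = X + t·d:
x = -1, y = 4 - 9t, z = 5 - 8t

x = -1, y = 4 - 9t, z = 5 - 8t


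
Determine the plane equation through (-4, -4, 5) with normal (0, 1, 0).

The plane through P with normal n = (a, b, c) satisfies n·(r - P) = 0,
i.e. ax + by + cz = a·x₀ + b·y₀ + c·z₀.
d = 0·(-4) + 1·(-4) + 0·5
  = 0 - 4 + 0
  = -4
Equation: y = -4

y = -4


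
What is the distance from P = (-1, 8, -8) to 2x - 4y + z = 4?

distance = |a·x₀ + b·y₀ + c·z₀ - d| / √(a² + b² + c²)
  = |2·(-1) + (-4)·8 + 1·(-8) - 4| / √(2² + (-4)² + 1²)
  = |-2 - 32 - 8 - 4| / √(4 + 16 + 1)
  = |-46| / √21
  = 46 / 4.583
  ≈ 10.04

10.04


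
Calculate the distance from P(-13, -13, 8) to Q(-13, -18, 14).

d = √[(x₂-x₁)² + (y₂-y₁)² + (z₂-z₁)²]
  = √[0² + (-5)² + 6²]
  = √[0 + 25 + 36]
  = √61
  ≈ 7.81

7.81


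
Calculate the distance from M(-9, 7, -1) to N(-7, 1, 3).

d = √[(x₂-x₁)² + (y₂-y₁)² + (z₂-z₁)²]
  = √[2² + (-6)² + 4²]
  = √[4 + 36 + 16]
  = √56
  ≈ 7.483

7.483


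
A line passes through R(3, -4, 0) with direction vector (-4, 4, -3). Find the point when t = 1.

P(t) = R + t·d
  = (3 + (-4)·1, -4 + 4·1, 0 + (-3)·1)
  = (3 - 4, -4 + 4, 0 - 3)
  = (-1, 0, -3)

(-1, 0, -3)


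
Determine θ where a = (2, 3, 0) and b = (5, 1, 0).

a·b = 2·5 + 3·1 + 0·0 = 10 + 3 + 0 = 13
|a| = √(2² + 3² + 0²) = √13 ≈ 3.606
|b| = √(5² + 1² + 0²) = √26 ≈ 5.099
cos θ = (a·b)/(|a||b|) = 13/(3.606·5.099) ≈ 0.7071
θ = arccos(0.7071) ≈ 45°

45°


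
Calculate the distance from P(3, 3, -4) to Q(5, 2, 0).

d = √[(x₂-x₁)² + (y₂-y₁)² + (z₂-z₁)²]
  = √[2² + (-1)² + 4²]
  = √[4 + 1 + 16]
  = √21
  ≈ 4.583

4.583


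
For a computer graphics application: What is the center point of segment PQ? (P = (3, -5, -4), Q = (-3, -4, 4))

M = ((x₁+x₂)/2, (y₁+y₂)/2, (z₁+z₂)/2)
  = ((3 - 3)/2, (-5 - 4)/2, (-4 + 4)/2)
  = (0/2, -9/2, 0/2)
  = (0, -4.5, 0)

(0, -4.5, 0)


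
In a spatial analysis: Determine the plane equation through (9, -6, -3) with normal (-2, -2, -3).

The plane through P with normal n = (a, b, c) satisfies n·(r - P) = 0,
i.e. ax + by + cz = a·x₀ + b·y₀ + c·z₀.
d = (-2)·9 + (-2)·(-6) + (-3)·(-3)
  = -18 + 12 + 9
  = 3
Equation: -2x - 2y - 3z = 3

-2x - 2y - 3z = 3


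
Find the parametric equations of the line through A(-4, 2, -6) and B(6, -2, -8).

Direction vector d = B - A = (6 + 4, -2 - 2, -8 + 6) = (10, -4, -2)
Parametric form r = A + t·d:
x = -4 + 10t, y = 2 - 4t, z = -6 - 2t

x = -4 + 10t, y = 2 - 4t, z = -6 - 2t


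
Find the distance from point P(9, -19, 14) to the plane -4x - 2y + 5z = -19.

distance = |a·x₀ + b·y₀ + c·z₀ - d| / √(a² + b² + c²)
  = |(-4)·9 + (-2)·(-19) + 5·14 - (-19)| / √((-4)² + (-2)² + 5²)
  = |-36 + 38 + 70 + 19| / √(16 + 4 + 25)
  = |91| / √45
  = 91 / 6.708
  ≈ 13.57

13.57


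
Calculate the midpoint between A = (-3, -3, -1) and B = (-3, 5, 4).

M = ((x₁+x₂)/2, (y₁+y₂)/2, (z₁+z₂)/2)
  = ((-3 - 3)/2, (-3 + 5)/2, (-1 + 4)/2)
  = (-6/2, 2/2, 3/2)
  = (-3, 1, 1.5)

(-3, 1, 1.5)


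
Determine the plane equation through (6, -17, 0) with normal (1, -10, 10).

The plane through P with normal n = (a, b, c) satisfies n·(r - P) = 0,
i.e. ax + by + cz = a·x₀ + b·y₀ + c·z₀.
d = 1·6 + (-10)·(-17) + 10·0
  = 6 + 170 + 0
  = 176
Equation: x - 10y + 10z = 176

x - 10y + 10z = 176


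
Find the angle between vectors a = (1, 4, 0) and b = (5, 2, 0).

a·b = 1·5 + 4·2 + 0·0 = 5 + 8 + 0 = 13
|a| = √(1² + 4² + 0²) = √17 ≈ 4.123
|b| = √(5² + 2² + 0²) = √29 ≈ 5.385
cos θ = (a·b)/(|a||b|) = 13/(4.123·5.385) ≈ 0.5855
θ = arccos(0.5855) ≈ 54.16°

54.16°


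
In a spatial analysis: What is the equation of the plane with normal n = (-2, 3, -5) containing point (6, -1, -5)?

The plane through P with normal n = (a, b, c) satisfies n·(r - P) = 0,
i.e. ax + by + cz = a·x₀ + b·y₀ + c·z₀.
d = (-2)·6 + 3·(-1) + (-5)·(-5)
  = -12 - 3 + 25
  = 10
Equation: -2x + 3y - 5z = 10

-2x + 3y - 5z = 10
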